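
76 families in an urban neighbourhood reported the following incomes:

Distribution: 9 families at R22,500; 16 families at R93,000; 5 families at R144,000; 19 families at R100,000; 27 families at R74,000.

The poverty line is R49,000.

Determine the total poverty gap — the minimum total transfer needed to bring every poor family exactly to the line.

Incomes under z: 9×R22,500 (q = 9 of N = 76).
Individual gaps: 9×(49000−22500) = 238500.
Aggregate gap = R238,500.

R238,500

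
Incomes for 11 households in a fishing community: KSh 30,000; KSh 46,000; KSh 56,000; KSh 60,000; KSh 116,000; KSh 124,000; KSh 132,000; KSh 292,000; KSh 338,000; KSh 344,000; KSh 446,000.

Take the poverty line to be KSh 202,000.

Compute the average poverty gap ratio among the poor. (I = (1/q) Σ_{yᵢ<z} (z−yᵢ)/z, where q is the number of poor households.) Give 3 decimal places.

0.601

Below the line: KSh 30,000, KSh 46,000, KSh 56,000, KSh 60,000, KSh 116,000, KSh 124,000, KSh 132,000 (q = 7 of N = 11).
Relative gaps: 0.8515, 0.7723, 0.7228, 0.7030, 0.4257, 0.3861, 0.3465; sum = 4.207921.
I averages over the q = 7 poor units only: 4.207921 / 7 = 0.601.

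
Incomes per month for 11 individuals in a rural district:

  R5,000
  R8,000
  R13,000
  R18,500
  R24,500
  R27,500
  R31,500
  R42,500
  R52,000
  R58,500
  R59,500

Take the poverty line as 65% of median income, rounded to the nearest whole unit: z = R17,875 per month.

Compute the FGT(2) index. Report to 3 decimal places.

0.082

Below z: R5,000, R8,000, R13,000 (q = 3 of N = 11).
Normalized shortfalls: (17875−5000)/17875 = 0.7203; (17875−8000)/17875 = 0.5524; (17875−13000)/17875 = 0.2727.
Squared: 0.5188; 0.3052; 0.0744.
Sum = 0.898381; P₂ = 0.898381 / 11 = 0.082.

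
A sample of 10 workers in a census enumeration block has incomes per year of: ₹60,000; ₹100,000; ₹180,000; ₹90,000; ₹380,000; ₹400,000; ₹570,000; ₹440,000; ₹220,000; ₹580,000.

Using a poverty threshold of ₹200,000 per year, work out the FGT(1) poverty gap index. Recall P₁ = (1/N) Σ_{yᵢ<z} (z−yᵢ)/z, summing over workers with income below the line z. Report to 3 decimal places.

Below z: ₹60,000, ₹90,000, ₹100,000, ₹180,000 (q = 4 of N = 10).
Normalized shortfalls: (200000−60000)/200000 = 0.7000; (200000−90000)/200000 = 0.5500; (200000−100000)/200000 = 0.5000; (200000−180000)/200000 = 0.1000.
Σ = 1.850000. Dividing by the full population N = 10 gives P₁ = 0.185.

0.185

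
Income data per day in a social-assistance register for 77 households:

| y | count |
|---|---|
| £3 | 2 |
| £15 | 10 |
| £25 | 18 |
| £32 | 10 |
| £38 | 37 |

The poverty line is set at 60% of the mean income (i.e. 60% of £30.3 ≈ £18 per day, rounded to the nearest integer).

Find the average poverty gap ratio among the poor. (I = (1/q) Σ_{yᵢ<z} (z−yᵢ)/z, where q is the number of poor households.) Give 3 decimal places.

0.278

Below z: 2×£3, 10×£15 (q = 12 of N = 77).
Relative gaps: 0.8333 (×2), 0.1667 (×10); sum = 3.333333.
The income-gap ratio divides by q (the poor only): 3.333333 / 12 = 0.278.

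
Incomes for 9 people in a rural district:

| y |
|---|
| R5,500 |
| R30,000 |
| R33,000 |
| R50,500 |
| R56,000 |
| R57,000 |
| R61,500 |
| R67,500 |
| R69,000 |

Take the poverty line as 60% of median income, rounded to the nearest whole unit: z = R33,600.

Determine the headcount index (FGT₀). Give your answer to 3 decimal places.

3 of the 9 people have income below R33,600.
H = 3/9 = 0.333.

0.333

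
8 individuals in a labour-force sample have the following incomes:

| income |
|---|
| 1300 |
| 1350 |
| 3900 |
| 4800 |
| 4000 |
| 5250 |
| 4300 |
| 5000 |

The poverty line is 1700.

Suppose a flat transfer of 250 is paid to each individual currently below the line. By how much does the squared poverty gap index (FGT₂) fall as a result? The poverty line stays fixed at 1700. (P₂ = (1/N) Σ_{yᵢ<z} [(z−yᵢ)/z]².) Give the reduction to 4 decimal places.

0.0108

Before: below the line — 1300, 1350; squared poverty gap index (FGT₂) = 0.012219.
After the 250 transfer: below the line — 1550, 1600; squared poverty gap index (FGT₂) = 0.001406.
Reduction = 0.012219 − 0.001406 = 0.0108.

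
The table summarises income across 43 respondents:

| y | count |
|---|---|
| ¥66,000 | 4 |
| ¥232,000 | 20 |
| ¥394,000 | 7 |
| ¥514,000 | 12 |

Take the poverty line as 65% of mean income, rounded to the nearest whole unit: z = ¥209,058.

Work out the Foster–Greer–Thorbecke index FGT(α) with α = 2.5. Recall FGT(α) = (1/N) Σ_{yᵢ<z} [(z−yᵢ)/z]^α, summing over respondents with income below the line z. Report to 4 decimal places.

0.0360

Poor units: 4×¥66,000 (q = 4 of N = 43).
Relative gaps: (209058−66000)/209058 = 0.6843 (×4).
Raised to α = 2.5: 0.38736 (×4).
Sum = 1.549435; FGT(2.5) = 1.549435 / 43 = 0.0360.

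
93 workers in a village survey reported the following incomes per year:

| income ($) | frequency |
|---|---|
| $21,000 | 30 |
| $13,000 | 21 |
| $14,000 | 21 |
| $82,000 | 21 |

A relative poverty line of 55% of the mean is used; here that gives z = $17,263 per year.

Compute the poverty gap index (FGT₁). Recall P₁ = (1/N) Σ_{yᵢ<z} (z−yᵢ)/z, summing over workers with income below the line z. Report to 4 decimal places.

Below z: 21×$13,000, 21×$14,000 (q = 42 of N = 93).
Shortfall ratios: (17263−13000)/17263 = 0.2469 (×21); (17263−14000)/17263 = 0.1890 (×21).
Sum of shortfalls = 9.155187; P₁ averages over all N: 9.155187 / 93 = 0.0984.

0.0984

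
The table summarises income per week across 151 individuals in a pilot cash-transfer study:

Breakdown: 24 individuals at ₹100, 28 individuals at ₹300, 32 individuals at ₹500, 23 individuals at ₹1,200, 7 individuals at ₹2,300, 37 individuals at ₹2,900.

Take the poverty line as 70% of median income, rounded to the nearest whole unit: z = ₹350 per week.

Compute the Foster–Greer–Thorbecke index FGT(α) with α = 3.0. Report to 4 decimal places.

Incomes under z: 24×₹100, 28×₹300 (q = 52 of N = 151).
Normalized shortfalls: (350−100)/350 = 0.7143 (×24); (350−300)/350 = 0.1429 (×28).
Raised to α = 3.0: 0.36443 (×24); 0.00292 (×28).
Sum = 8.827988; FGT(3.0) = 8.827988 / 151 = 0.0585.

0.0585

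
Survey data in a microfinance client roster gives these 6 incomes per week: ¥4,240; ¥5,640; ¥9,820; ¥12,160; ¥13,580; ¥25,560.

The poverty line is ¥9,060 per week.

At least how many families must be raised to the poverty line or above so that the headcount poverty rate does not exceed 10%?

2 of the 6 families are poor, so H = 2/6 = 0.333.
A headcount ratio of at most 10% allows at most ⌊0.10 × 6⌋ = 0 poor families.
So at least 2 − 0 = 2 must be lifted.

2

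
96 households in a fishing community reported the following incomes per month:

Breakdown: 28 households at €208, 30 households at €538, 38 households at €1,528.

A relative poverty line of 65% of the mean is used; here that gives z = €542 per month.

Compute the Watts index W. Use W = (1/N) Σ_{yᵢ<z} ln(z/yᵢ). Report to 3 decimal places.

0.282

Incomes under z: 28×€208, 30×€538 (q = 58 of N = 96).
Log gaps: ln(542/208) = 0.9577 (×28); ln(542/538) = 0.0074 (×30).
W = 27.038605 / 96 = 0.282.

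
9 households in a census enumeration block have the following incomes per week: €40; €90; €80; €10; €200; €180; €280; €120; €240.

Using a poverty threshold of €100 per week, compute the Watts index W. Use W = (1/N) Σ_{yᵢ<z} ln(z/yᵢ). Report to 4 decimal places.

Poor units: €10, €40, €80, €90 (q = 4 of N = 9).
ln(z/y) terms: ln(100/10) = 2.3026; ln(100/40) = 0.9163; ln(100/80) = 0.2231; ln(100/90) = 0.1054.
W = 3.547380 / 9 = 0.3942.

0.3942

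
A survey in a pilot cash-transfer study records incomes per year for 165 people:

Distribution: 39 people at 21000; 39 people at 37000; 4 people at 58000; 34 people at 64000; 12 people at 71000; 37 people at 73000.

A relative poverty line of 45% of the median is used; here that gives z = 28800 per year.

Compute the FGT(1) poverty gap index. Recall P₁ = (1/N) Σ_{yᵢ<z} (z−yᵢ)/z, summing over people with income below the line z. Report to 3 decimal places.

Below the line: 39×21000 (q = 39 of N = 165).
Shortfall ratios: (28800−21000)/28800 = 0.2708 (×39).
Sum of shortfalls = 10.562500; P₁ averages over all N: 10.562500 / 165 = 0.064.

0.064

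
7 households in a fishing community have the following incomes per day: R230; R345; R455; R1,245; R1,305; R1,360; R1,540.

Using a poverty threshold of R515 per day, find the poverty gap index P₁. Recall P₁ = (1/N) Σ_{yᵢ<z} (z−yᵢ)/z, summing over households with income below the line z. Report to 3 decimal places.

0.143

Incomes under z: R230, R345, R455 (q = 3 of N = 7).
Normalized shortfalls: (515−230)/515 = 0.5534; (515−345)/515 = 0.3301; (515−455)/515 = 0.1165.
Sum of shortfalls = 1.000000; P₁ averages over all N: 1.000000 / 7 = 0.143.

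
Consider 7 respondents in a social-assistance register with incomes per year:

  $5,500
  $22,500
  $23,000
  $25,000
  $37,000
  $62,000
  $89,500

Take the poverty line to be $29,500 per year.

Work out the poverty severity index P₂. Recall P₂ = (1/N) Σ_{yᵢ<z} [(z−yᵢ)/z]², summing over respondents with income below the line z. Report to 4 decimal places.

0.1129

Poor units: $5,500, $22,500, $23,000, $25,000 (q = 4 of N = 7).
Gap ratios (z−y)/z: (29500−5500)/29500 = 0.8136; (29500−22500)/29500 = 0.2373; (29500−23000)/29500 = 0.2203; (29500−25000)/29500 = 0.1525.
Squared: 0.6619; 0.0563; 0.0485; 0.0233.
Sum = 0.790003; P₂ = 0.790003 / 7 = 0.1129.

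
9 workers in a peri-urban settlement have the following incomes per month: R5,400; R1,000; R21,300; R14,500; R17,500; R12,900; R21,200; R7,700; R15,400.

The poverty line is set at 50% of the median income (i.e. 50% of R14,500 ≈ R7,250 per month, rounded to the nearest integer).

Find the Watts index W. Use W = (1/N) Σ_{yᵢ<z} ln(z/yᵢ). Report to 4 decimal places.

0.2528

Incomes under z: R1,000, R5,400 (q = 2 of N = 9).
ln(z/y) terms: ln(7250/1000) = 1.9810; ln(7250/5400) = 0.2946.
W = 2.275604 / 9 = 0.2528.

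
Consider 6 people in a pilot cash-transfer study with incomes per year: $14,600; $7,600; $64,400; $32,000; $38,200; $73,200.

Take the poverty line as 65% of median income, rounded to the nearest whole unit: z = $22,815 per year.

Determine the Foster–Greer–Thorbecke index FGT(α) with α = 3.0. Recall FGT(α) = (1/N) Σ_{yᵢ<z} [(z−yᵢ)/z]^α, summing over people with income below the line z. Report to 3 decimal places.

Below the line: $7,600, $14,600 (q = 2 of N = 6).
Shortfall ratios: (22815−7600)/22815 = 0.6669; (22815−14600)/22815 = 0.3601.
Raised to α = 3.0: 0.29659; 0.04668.
Sum = 0.343272; FGT(3.0) = 0.343272 / 6 = 0.057.

0.057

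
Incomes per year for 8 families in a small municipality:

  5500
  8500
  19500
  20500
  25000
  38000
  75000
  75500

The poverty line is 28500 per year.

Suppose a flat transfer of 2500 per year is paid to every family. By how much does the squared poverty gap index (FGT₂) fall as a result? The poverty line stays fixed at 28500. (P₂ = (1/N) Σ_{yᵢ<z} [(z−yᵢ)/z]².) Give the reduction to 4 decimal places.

0.0441

Before: below the line — 5500, 8500, 19500, 20500, 25000; squared poverty gap index (FGT₂) = 0.167167.
After the 2500 transfer: below the line — 8000, 11000, 22000, 23000, 27500; squared poverty gap index (FGT₂) = 0.123115.
Reduction = 0.167167 − 0.123115 = 0.0441.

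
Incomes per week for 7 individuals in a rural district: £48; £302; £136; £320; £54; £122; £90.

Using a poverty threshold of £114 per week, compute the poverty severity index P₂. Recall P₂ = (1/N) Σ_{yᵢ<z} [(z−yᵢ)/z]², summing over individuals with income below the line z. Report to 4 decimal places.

Incomes under z: £48, £54, £90 (q = 3 of N = 7).
Relative gaps: (114−48)/114 = 0.5789; (114−54)/114 = 0.5263; (114−90)/114 = 0.2105.
Squared: 0.3352; 0.2770; 0.0443.
Sum = 0.656510; P₂ = 0.656510 / 7 = 0.0938.

0.0938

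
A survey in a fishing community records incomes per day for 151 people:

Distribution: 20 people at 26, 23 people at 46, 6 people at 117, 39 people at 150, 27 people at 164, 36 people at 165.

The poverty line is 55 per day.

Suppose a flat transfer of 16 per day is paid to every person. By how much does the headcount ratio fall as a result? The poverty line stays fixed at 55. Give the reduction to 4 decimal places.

0.1523

Before: below the line — 20×26, 23×46; headcount ratio = 0.284768.
After the 16 transfer: below the line — 20×42; headcount ratio = 0.132450.
Reduction = 0.284768 − 0.132450 = 0.1523.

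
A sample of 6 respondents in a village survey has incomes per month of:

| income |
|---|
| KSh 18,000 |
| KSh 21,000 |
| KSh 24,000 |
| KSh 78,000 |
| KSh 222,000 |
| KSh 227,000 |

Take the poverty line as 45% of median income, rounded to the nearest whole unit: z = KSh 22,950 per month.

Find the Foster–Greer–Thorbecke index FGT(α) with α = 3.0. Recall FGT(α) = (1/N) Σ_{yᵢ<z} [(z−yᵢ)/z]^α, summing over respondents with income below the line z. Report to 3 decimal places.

Below the line: KSh 18,000, KSh 21,000 (q = 2 of N = 6).
Relative gaps: (22950−18000)/22950 = 0.2157; (22950−21000)/22950 = 0.0850.
Raised to α = 3.0: 0.01003; 0.00061.
Sum = 0.010647; FGT(3.0) = 0.010647 / 6 = 0.002.

0.002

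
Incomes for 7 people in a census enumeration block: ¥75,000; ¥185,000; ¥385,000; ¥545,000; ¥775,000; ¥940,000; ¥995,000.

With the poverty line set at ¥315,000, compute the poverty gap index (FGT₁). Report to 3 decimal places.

0.168

Below the line: ¥75,000, ¥185,000 (q = 2 of N = 7).
Shortfall ratios: (315000−75000)/315000 = 0.7619; (315000−185000)/315000 = 0.4127.
Σ = 1.174603. Dividing by the full population N = 7 gives P₁ = 0.168.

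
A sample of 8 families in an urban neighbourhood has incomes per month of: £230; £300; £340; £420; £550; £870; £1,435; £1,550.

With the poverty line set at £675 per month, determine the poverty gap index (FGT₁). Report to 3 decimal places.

Below z: £230, £300, £340, £420, £550 (q = 5 of N = 8).
Normalized shortfalls: (675−230)/675 = 0.6593; (675−300)/675 = 0.5556; (675−340)/675 = 0.4963; (675−420)/675 = 0.3778; (675−550)/675 = 0.1852.
Sum of shortfalls = 2.274074; P₁ averages over all N: 2.274074 / 8 = 0.284.

0.284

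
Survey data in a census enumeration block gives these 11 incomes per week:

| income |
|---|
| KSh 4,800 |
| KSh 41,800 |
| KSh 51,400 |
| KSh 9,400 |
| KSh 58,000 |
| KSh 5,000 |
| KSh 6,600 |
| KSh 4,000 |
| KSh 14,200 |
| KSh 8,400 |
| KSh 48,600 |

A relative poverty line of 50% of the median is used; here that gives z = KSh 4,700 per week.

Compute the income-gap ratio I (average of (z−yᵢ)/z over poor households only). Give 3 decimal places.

Below z: KSh 4,000 (q = 1 of N = 11).
Relative gaps: 0.1489; sum = 0.148936.
I averages over the q = 1 poor units only: 0.148936 / 1 = 0.149.

0.149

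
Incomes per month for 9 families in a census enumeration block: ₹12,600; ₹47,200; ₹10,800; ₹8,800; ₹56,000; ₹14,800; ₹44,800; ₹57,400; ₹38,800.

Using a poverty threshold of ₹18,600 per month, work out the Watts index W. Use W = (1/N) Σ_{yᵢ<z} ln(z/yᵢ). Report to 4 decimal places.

0.2122

Below the line: ₹8,800, ₹10,800, ₹12,600, ₹14,800 (q = 4 of N = 9).
Log shortfalls: ln(18600/8800) = 0.7484; ln(18600/10800) = 0.5436; ln(18600/12600) = 0.3895; ln(18600/14800) = 0.2285.
W = 1.910024 / 9 = 0.2122.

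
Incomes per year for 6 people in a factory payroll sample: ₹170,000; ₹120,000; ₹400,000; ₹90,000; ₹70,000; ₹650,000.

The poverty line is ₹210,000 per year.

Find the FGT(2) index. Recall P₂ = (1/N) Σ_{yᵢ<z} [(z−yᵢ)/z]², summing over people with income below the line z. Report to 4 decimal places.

0.1652

Incomes under z: ₹70,000, ₹90,000, ₹120,000, ₹170,000 (q = 4 of N = 6).
Shortfall ratios: (210000−70000)/210000 = 0.6667; (210000−90000)/210000 = 0.5714; (210000−120000)/210000 = 0.4286; (210000−170000)/210000 = 0.1905.
Squared: 0.4444; 0.3265; 0.1837; 0.0363.
Sum = 0.990930; P₂ = 0.990930 / 6 = 0.1652.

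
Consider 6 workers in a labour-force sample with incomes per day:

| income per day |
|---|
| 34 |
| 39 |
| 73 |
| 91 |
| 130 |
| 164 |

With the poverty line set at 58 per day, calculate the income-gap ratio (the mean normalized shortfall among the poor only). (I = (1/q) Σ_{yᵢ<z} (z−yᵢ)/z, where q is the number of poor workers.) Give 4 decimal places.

0.3707

Poor units: 34, 39 (q = 2 of N = 6).
Shortfall ratios (z−y)/z: 0.4138, 0.3276; sum = 0.741379.
I averages over the q = 2 poor units only: 0.741379 / 2 = 0.3707.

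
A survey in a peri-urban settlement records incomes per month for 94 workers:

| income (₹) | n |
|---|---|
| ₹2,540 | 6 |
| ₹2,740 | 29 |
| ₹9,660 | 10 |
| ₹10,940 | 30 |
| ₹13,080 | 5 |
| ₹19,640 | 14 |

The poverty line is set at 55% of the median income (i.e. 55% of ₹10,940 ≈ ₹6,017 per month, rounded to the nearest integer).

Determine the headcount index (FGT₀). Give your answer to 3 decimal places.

35 of the 94 workers have income below ₹6,017.
H = 35/94 = 0.372.

0.372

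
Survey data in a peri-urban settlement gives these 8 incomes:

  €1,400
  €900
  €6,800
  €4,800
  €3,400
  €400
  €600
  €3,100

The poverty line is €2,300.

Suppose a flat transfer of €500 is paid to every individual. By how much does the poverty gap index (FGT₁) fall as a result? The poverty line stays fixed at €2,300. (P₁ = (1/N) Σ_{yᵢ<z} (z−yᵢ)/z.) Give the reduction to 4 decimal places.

0.1087

Before: below the line — €400, €600, €900, €1,400; poverty gap index (FGT₁) = 0.320652.
After the €500 transfer: below the line — €900, €1,100, €1,400, €1,900; poverty gap index (FGT₁) = 0.211957.
Reduction = 0.320652 − 0.211957 = 0.1087.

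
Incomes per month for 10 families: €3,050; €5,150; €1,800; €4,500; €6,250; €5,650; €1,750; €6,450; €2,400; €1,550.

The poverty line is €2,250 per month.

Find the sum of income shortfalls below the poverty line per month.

Incomes under z: €1,550, €1,750, €1,800 (q = 3 of N = 10).
Individual gaps: 2250−1550 = 700; 2250−1750 = 500; 2250−1800 = 450.
Aggregate gap = €1,650.

€1,650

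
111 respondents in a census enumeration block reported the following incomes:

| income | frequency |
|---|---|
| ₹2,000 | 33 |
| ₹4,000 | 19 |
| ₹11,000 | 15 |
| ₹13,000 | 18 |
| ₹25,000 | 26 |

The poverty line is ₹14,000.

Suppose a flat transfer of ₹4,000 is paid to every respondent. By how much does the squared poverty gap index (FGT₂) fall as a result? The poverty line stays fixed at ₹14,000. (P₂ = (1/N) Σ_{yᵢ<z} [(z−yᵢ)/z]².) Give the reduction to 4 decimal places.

0.1843

Before: below the line — 33×₹2,000, 19×₹4,000, 15×₹11,000, 18×₹13,000; squared poverty gap index (FGT₂) = 0.312787.
After the ₹4,000 transfer: below the line — 33×₹6,000, 19×₹8,000; squared poverty gap index (FGT₂) = 0.128516.
Reduction = 0.312787 − 0.128516 = 0.1843.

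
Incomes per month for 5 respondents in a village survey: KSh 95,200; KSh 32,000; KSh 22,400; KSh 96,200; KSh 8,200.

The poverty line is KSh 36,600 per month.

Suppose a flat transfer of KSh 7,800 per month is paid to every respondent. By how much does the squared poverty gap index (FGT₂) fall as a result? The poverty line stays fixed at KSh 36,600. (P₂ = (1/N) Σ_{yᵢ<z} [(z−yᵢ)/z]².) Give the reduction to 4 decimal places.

Before: below the line — KSh 8,200, KSh 22,400, KSh 32,000; squared poverty gap index (FGT₂) = 0.153686.
After the KSh 7,800 transfer: below the line — KSh 16,000, KSh 30,200; squared poverty gap index (FGT₂) = 0.069474.
Reduction = 0.153686 − 0.069474 = 0.0842.

0.0842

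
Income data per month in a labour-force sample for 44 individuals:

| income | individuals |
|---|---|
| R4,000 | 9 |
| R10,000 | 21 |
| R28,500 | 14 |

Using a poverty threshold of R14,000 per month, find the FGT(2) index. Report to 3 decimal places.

Poor units: 9×R4,000, 21×R10,000 (q = 30 of N = 44).
Relative gaps: (14000−4000)/14000 = 0.7143 (×9); (14000−10000)/14000 = 0.2857 (×21).
Squared: 0.5102 (×9); 0.0816 (×21).
Sum = 6.306122; P₂ = 6.306122 / 44 = 0.143.

0.143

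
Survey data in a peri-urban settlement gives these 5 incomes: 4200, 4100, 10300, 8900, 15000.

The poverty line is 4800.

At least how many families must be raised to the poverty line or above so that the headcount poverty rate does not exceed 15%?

Currently q = 2 of N = 5 are below the line (H = 0.400).
A headcount ratio of at most 15% allows at most ⌊0.15 × 5⌋ = 0 poor families.
So at least 2 − 0 = 2 must be lifted.

2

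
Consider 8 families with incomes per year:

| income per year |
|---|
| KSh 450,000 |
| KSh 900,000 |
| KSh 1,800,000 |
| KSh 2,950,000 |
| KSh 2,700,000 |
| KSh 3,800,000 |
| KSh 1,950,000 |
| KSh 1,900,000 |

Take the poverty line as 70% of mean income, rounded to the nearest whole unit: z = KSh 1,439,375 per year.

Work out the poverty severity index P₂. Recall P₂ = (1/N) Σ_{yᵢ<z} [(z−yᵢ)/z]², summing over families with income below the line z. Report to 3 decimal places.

Incomes under z: KSh 450,000, KSh 900,000 (q = 2 of N = 8).
Shortfall ratios: (1439375−450000)/1439375 = 0.6874; (1439375−900000)/1439375 = 0.3747.
Squared: 0.4725; 0.1404.
Sum = 0.612891; P₂ = 0.612891 / 8 = 0.077.

0.077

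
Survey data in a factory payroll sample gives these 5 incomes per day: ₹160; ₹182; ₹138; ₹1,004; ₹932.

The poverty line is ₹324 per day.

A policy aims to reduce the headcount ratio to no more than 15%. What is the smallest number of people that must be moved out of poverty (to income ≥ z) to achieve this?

3

3 of the 5 people are poor, so H = 3/5 = 0.600.
A headcount ratio of at most 15% allows at most ⌊0.15 × 5⌋ = 0 poor people.
So at least 3 − 0 = 3 must be lifted.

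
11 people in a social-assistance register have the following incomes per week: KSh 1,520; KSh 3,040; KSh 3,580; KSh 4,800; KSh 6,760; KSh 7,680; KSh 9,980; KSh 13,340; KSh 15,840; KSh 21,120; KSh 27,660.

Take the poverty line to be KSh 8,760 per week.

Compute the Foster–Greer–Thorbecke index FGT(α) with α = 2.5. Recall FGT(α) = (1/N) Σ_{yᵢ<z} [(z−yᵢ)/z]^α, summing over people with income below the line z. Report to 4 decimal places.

0.1275

Below the line: KSh 1,520, KSh 3,040, KSh 3,580, KSh 4,800, KSh 6,760, KSh 7,680 (q = 6 of N = 11).
Shortfall ratios: (8760−1520)/8760 = 0.8265; (8760−3040)/8760 = 0.6530; (8760−3580)/8760 = 0.5913; (8760−4800)/8760 = 0.4521; (8760−6760)/8760 = 0.2283; (8760−7680)/8760 = 0.1233.
Raised to α = 2.5: 0.62099; 0.34453; 0.26888; 0.13740; 0.02491; 0.00534.
Sum = 1.402049; FGT(2.5) = 1.402049 / 11 = 0.1275.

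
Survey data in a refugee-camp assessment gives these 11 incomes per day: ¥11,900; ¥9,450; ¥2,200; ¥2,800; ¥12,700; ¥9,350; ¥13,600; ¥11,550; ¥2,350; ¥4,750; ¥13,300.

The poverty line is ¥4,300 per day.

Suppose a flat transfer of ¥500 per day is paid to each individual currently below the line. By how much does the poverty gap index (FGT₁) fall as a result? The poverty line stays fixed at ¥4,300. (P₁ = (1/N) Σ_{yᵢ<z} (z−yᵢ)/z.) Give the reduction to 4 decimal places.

0.0317

Before: below the line — ¥2,200, ¥2,350, ¥2,800; poverty gap index (FGT₁) = 0.117336.
After the ¥500 transfer: below the line — ¥2,700, ¥2,850, ¥3,300; poverty gap index (FGT₁) = 0.085624.
Reduction = 0.117336 − 0.085624 = 0.0317.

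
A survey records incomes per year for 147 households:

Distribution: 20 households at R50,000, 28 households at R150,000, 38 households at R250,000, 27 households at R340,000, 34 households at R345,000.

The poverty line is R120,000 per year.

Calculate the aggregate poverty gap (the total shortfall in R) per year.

Incomes under z: 20×R50,000 (q = 20 of N = 147).
Individual gaps: 20×(120000−50000) = 1400000.
Aggregate gap = R1,400,000.

R1,400,000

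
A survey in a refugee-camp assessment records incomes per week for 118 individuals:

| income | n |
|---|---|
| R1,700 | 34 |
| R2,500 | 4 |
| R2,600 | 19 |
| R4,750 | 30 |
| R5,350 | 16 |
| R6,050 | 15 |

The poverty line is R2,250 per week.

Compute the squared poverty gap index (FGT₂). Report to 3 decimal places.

Incomes under z: 34×R1,700 (q = 34 of N = 118).
Gap ratios (z−y)/z: (2250−1700)/2250 = 0.2444 (×34).
Squared: 0.0598 (×34).
Sum = 2.031605; P₂ = 2.031605 / 118 = 0.017.

0.017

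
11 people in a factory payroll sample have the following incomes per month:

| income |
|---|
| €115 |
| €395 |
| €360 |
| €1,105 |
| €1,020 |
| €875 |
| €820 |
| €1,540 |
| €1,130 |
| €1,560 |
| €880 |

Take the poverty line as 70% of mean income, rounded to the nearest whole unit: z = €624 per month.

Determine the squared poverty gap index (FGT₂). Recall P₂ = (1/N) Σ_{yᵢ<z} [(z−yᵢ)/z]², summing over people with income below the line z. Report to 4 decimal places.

Below z: €115, €360, €395 (q = 3 of N = 11).
Relative gaps: (624−115)/624 = 0.8157; (624−360)/624 = 0.4231; (624−395)/624 = 0.3670.
Squared: 0.6654; 0.1790; 0.1347.
Sum = 0.979049; P₂ = 0.979049 / 11 = 0.0890.

0.0890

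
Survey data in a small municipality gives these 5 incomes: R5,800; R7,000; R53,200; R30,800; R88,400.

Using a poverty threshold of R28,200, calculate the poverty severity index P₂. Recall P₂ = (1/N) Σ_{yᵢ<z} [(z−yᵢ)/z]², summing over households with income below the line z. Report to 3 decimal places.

0.239

Poor units: R5,800, R7,000 (q = 2 of N = 5).
Gap ratios (z−y)/z: (28200−5800)/28200 = 0.7943; (28200−7000)/28200 = 0.7518.
Squared: 0.6310; 0.5652.
Sum = 1.196117; P₂ = 1.196117 / 5 = 0.239.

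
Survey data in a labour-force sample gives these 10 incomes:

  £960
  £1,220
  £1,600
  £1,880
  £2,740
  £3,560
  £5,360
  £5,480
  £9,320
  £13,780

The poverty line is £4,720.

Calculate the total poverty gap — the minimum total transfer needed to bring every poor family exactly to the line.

Below the line: £960, £1,220, £1,600, £1,880, £2,740, £3,560 (q = 6 of N = 10).
Individual gaps: 4720−960 = 3760; 4720−1220 = 3500; 4720−1600 = 3120; 4720−1880 = 2840; 4720−2740 = 1980; 4720−3560 = 1160.
Aggregate gap = £16,360.

£16,360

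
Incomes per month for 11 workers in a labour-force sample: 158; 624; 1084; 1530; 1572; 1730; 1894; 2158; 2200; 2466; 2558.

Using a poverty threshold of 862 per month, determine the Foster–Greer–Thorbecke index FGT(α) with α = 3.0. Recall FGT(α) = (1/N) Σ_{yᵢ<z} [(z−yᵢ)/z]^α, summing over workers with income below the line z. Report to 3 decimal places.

Poor units: 158, 624 (q = 2 of N = 11).
Shortfall ratios: (862−158)/862 = 0.8167; (862−624)/862 = 0.2761.
Raised to α = 3.0: 0.54475; 0.02105.
Sum = 0.565797; FGT(3.0) = 0.565797 / 11 = 0.051.

0.051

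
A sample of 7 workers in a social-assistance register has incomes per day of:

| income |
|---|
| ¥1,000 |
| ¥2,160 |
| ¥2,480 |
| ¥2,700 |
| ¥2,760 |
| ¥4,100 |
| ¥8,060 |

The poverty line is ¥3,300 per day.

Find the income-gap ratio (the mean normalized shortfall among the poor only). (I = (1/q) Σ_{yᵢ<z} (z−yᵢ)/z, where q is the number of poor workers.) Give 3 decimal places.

Below the line: ¥1,000, ¥2,160, ¥2,480, ¥2,700, ¥2,760 (q = 5 of N = 7).
Shortfall ratios (z−y)/z: 0.6970, 0.3455, 0.2485, 0.1818, 0.1636; sum = 1.636364.
I averages over the q = 5 poor units only: 1.636364 / 5 = 0.327.

0.327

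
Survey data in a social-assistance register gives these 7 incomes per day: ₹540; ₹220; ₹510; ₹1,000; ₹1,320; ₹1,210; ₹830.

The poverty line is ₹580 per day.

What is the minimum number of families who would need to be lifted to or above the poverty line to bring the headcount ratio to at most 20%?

Currently q = 3 of N = 7 are below the line (H = 0.429).
A headcount ratio of at most 20% allows at most ⌊0.20 × 7⌋ = 1 poor families.
So at least 3 − 1 = 2 must be lifted.

2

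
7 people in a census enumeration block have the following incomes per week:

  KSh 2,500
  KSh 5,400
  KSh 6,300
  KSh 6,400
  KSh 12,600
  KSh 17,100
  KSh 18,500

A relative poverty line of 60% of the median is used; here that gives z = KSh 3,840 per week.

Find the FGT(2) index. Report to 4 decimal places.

0.0174

Poor units: KSh 2,500 (q = 1 of N = 7).
Relative gaps: (3840−2500)/3840 = 0.3490.
Squared: 0.1218.
Sum = 0.121772; P₂ = 0.121772 / 7 = 0.0174.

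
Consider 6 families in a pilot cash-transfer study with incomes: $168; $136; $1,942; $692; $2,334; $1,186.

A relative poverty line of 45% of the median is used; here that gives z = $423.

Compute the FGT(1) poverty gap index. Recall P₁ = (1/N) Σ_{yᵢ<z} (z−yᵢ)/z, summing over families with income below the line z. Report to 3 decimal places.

0.214

Poor units: $136, $168 (q = 2 of N = 6).
Shortfall ratios: (423−136)/423 = 0.6785; (423−168)/423 = 0.6028.
Sum of shortfalls = 1.281324; P₁ averages over all N: 1.281324 / 6 = 0.214.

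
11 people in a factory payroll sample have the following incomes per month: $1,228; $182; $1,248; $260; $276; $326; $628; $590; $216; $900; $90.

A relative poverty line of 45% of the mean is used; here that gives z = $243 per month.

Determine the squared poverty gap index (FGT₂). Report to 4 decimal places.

0.0429

Below the line: $90, $182, $216 (q = 3 of N = 11).
Gap ratios (z−y)/z: (243−90)/243 = 0.6296; (243−182)/243 = 0.2510; (243−216)/243 = 0.1111.
Squared: 0.3964; 0.0630; 0.0123.
Sum = 0.471795; P₂ = 0.471795 / 11 = 0.0429.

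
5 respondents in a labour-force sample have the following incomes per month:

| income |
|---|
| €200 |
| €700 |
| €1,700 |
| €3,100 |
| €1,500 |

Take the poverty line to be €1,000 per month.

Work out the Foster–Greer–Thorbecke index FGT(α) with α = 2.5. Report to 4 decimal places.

Below the line: €200, €700 (q = 2 of N = 5).
Relative gaps: (1000−200)/1000 = 0.8000; (1000−700)/1000 = 0.3000.
Raised to α = 2.5: 0.57243; 0.04930.
Sum = 0.621728; FGT(2.5) = 0.621728 / 5 = 0.1243.

0.1243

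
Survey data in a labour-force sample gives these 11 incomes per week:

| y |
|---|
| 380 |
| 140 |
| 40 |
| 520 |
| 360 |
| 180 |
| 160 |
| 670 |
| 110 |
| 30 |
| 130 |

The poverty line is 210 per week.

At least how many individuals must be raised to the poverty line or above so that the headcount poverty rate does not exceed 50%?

Currently q = 7 of N = 11 are below the line (H = 0.636).
A headcount ratio of at most 50% allows at most ⌊0.50 × 11⌋ = 5 poor individuals.
So at least 7 − 5 = 2 must be lifted.

2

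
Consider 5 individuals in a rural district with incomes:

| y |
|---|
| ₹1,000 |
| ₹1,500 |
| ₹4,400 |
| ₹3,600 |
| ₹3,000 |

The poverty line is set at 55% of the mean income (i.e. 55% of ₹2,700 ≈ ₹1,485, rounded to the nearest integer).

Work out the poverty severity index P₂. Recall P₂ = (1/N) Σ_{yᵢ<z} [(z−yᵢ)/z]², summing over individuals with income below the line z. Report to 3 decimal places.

Incomes under z: ₹1,000 (q = 1 of N = 5).
Gap ratios (z−y)/z: (1485−1000)/1485 = 0.3266.
Squared: 0.1067.
Sum = 0.106667; P₂ = 0.106667 / 5 = 0.021.

0.021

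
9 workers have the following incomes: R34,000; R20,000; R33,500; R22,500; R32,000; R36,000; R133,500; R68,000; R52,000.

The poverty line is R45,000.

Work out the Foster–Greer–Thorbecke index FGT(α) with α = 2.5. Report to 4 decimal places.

Poor units: R20,000, R22,500, R32,000, R33,500, R34,000, R36,000 (q = 6 of N = 9).
Gap ratios (z−y)/z: (45000−20000)/45000 = 0.5556; (45000−22500)/45000 = 0.5000; (45000−32000)/45000 = 0.2889; (45000−33500)/45000 = 0.2556; (45000−34000)/45000 = 0.2444; (45000−36000)/45000 = 0.2000.
Raised to α = 2.5: 0.23005; 0.17678; 0.04486; 0.03302; 0.02954; 0.01789.
Sum = 0.532128; FGT(2.5) = 0.532128 / 9 = 0.0591.

0.0591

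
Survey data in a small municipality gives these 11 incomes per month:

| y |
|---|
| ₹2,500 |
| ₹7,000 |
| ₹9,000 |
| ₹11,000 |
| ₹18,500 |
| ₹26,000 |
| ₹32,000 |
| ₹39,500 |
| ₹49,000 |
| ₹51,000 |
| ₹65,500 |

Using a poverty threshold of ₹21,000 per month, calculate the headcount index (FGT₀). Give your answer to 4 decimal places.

5 of the 11 families have income below ₹21,000.
H = 5/11 = 0.4545.

0.4545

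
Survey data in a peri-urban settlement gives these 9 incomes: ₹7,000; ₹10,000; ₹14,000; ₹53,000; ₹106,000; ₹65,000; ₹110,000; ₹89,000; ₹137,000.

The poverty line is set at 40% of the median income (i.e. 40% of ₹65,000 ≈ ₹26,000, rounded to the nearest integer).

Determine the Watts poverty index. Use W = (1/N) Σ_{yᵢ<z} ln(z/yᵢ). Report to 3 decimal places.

Poor units: ₹7,000, ₹10,000, ₹14,000 (q = 3 of N = 9).
ln(z/y) terms: ln(26000/7000) = 1.3122; ln(26000/10000) = 0.9555; ln(26000/14000) = 0.6190.
W = 2.886737 / 9 = 0.321.

0.321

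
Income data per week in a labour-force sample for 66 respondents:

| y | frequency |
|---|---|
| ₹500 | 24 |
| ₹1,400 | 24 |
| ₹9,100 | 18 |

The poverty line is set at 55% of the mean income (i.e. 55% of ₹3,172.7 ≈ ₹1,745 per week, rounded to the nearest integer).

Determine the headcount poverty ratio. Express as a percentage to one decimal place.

72.7%

48 of the 66 respondents have income below ₹1,745.
H = 48/66 = 72.7%.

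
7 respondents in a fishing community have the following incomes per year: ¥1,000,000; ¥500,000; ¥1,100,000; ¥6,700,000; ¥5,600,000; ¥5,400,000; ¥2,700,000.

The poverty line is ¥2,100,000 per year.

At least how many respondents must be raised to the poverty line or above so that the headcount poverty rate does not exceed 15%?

2

3 of the 7 respondents are poor, so H = 3/7 = 0.429.
A headcount ratio of at most 15% allows at most ⌊0.15 × 7⌋ = 1 poor respondents.
So at least 3 − 1 = 2 must be lifted.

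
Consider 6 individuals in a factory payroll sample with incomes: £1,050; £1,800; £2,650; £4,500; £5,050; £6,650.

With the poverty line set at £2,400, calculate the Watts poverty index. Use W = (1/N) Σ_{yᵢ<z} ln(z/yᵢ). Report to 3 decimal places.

0.186

Below z: £1,050, £1,800 (q = 2 of N = 6).
ln(z/y) terms: ln(2400/1050) = 0.8267; ln(2400/1800) = 0.2877.
W = 1.114361 / 6 = 0.186.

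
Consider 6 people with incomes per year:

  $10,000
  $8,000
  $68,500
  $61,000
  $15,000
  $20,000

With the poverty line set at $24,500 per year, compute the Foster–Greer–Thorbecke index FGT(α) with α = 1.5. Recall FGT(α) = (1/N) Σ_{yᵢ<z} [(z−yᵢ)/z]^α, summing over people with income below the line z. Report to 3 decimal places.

0.221

Incomes under z: $8,000, $10,000, $15,000, $20,000 (q = 4 of N = 6).
Shortfall ratios: (24500−8000)/24500 = 0.6735; (24500−10000)/24500 = 0.5918; (24500−15000)/24500 = 0.3878; (24500−20000)/24500 = 0.1837.
Raised to α = 1.5: 0.55268; 0.45531; 0.24146; 0.07872.
Sum = 1.328162; FGT(1.5) = 1.328162 / 6 = 0.221.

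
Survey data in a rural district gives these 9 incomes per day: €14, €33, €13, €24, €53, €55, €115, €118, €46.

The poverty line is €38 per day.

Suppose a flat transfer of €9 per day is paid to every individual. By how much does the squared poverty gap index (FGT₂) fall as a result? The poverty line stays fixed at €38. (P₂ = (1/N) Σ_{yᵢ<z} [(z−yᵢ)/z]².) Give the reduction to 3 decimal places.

0.070

Before: below the line — €13, €14, €24, €33; squared poverty gap index (FGT₂) = 0.10942.
After the €9 transfer: below the line — €22, €23, €33; squared poverty gap index (FGT₂) = 0.03894.
Reduction = 0.10942 − 0.03894 = 0.070.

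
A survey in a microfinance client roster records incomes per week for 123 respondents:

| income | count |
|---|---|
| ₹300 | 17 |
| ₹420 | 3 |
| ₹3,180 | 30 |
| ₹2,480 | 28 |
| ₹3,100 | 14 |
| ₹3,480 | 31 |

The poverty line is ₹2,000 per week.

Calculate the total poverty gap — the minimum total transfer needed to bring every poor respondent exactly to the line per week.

₹33,640

Poor units: 17×₹300, 3×₹420 (q = 20 of N = 123).
Individual gaps: 17×(2000−300) = 28900; 3×(2000−420) = 4740.
Aggregate gap = ₹33,640.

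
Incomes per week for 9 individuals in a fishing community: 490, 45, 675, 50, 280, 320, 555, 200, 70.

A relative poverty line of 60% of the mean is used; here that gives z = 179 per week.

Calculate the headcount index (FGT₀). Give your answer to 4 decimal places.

3 of the 9 individuals have income below 179.
H = 3/9 = 0.3333.

0.3333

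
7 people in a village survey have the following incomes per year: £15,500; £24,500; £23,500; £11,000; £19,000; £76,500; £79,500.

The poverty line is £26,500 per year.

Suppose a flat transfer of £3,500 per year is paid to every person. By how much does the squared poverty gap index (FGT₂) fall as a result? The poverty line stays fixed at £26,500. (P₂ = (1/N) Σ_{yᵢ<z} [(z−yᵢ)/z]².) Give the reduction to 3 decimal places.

0.044

Before: below the line — £11,000, £15,500, £19,000, £23,500, £24,500; squared poverty gap index (FGT₂) = 0.08758.
After the £3,500 transfer: below the line — £14,500, £19,000, £22,500; squared poverty gap index (FGT₂) = 0.04399.
Reduction = 0.08758 − 0.04399 = 0.044.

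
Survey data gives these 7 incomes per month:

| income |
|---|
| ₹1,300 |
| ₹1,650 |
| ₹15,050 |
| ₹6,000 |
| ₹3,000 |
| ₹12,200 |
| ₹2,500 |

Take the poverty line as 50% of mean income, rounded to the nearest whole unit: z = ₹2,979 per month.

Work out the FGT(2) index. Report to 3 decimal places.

Incomes under z: ₹1,300, ₹1,650, ₹2,500 (q = 3 of N = 7).
Gap ratios (z−y)/z: (2979−1300)/2979 = 0.5636; (2979−1650)/2979 = 0.4461; (2979−2500)/2979 = 0.1608.
Squared: 0.3177; 0.1990; 0.0259.
Sum = 0.542538; P₂ = 0.542538 / 7 = 0.078.

0.078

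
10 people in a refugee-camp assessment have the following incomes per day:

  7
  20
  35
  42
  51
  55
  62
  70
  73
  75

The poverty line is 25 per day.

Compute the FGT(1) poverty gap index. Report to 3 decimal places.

0.092

Below z: 7, 20 (q = 2 of N = 10).
Relative gaps: (25−7)/25 = 0.7200; (25−20)/25 = 0.2000.
Σ = 0.920000. Dividing by the full population N = 10 gives P₁ = 0.092.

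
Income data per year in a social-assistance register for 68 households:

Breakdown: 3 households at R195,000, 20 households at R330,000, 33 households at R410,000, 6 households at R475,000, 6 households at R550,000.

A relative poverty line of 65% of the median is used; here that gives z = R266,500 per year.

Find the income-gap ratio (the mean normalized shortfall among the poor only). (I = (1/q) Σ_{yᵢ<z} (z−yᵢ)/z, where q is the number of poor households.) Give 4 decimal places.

Below the line: 3×R195,000 (q = 3 of N = 68).
Relative gaps: 0.2683 (×3); sum = 0.804878.
I averages over the q = 3 poor units only: 0.804878 / 3 = 0.2683.

0.2683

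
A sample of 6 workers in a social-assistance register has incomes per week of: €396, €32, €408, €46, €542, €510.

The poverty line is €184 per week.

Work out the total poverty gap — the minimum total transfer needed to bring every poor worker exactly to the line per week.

€290

Poor units: €32, €46 (q = 2 of N = 6).
Individual gaps: 184−32 = 152; 184−46 = 138.
Aggregate gap = €290.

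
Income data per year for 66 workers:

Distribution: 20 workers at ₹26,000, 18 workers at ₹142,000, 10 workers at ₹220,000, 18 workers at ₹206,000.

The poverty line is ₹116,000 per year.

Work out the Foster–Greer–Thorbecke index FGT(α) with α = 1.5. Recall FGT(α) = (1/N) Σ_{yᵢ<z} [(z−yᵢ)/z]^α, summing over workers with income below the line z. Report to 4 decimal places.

Poor units: 20×₹26,000 (q = 20 of N = 66).
Shortfall ratios: (116000−26000)/116000 = 0.7759 (×20).
Raised to α = 1.5: 0.68340 (×20).
Sum = 13.668057; FGT(1.5) = 13.668057 / 66 = 0.2071.

0.2071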